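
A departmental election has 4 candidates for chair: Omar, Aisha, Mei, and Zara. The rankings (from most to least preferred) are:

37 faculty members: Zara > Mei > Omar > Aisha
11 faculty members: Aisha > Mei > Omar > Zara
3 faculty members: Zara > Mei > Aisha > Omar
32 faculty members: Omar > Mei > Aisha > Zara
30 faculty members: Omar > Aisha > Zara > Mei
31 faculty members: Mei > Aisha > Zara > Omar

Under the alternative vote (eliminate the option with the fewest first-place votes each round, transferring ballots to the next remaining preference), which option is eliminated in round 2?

Round 1: Omar 62, Aisha 11, Mei 31, Zara 40. Eliminate Aisha.
Round 2: Omar 62, Mei 42, Zara 40. Eliminate Zara.

Zara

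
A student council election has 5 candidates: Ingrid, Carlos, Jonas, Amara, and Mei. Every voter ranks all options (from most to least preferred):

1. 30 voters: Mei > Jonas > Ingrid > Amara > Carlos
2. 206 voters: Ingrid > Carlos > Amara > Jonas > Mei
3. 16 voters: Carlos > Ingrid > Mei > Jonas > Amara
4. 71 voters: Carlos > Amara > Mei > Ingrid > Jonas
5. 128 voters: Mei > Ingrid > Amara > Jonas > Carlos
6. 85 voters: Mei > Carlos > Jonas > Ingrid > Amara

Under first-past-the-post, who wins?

First-place votes: Ingrid 206, Carlos 87, Jonas 0, Amara 0, Mei 243.
Mei has the most first-place votes.

Mei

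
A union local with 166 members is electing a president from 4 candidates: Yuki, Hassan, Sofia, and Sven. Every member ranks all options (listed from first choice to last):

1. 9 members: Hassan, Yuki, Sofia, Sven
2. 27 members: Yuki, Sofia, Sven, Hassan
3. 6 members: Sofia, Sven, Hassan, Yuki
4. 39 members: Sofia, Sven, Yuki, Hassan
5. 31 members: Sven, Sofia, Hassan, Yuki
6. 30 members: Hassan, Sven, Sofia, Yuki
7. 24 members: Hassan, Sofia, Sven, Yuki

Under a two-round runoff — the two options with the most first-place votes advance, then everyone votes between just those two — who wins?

Sofia

Round 1 first-place votes: Yuki 27, Hassan 63, Sofia 45, Sven 31.
Hassan and Sofia advance.
Runoff: Hassan is preferred to Sofia by 63 voters; Sofia by 103.
Sofia wins the runoff.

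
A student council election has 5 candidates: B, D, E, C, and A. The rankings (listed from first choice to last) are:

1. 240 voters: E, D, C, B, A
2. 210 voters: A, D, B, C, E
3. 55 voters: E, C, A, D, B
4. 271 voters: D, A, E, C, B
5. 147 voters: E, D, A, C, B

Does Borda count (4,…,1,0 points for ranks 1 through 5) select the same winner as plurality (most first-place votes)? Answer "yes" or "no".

no

Borda — scores: B 660, D 2930, E 2310, C 1273, A 2057. Winner: D.
Plurality — first-place votes: B 0, D 271, E 442, C 0, A 210. Winner: E.
The two methods disagree.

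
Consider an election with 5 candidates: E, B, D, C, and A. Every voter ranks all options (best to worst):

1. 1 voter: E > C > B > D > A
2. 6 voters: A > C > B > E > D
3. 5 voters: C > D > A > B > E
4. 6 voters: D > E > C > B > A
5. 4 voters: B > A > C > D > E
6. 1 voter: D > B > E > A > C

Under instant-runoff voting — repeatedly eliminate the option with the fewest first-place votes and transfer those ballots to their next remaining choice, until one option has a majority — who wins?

D

Round 1: E 1, B 4, D 7, C 5, A 6. Eliminate E.
Round 2: B 4, D 7, C 6, A 6. Eliminate B.
Round 3: D 7, C 6, A 10. Eliminate C.
Round 4: D 13, A 10. D has a majority.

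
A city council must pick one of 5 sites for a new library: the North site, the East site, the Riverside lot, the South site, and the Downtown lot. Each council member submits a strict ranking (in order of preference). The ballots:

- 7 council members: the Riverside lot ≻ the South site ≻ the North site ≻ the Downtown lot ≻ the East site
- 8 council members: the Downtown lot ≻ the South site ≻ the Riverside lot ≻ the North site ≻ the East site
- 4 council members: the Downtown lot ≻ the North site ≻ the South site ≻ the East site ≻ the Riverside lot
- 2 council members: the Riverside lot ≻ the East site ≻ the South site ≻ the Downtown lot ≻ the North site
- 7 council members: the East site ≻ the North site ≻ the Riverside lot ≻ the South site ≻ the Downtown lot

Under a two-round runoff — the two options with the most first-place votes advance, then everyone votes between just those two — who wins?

Round 1 first-place votes: the North site 0, the East site 7, the Riverside lot 9, the South site 0, the Downtown lot 12.
the Downtown lot and the Riverside lot advance.
Runoff: the Downtown lot is preferred to the Riverside lot by 12 voters; the Riverside lot by 16.
the Riverside lot wins the runoff.

the Riverside lot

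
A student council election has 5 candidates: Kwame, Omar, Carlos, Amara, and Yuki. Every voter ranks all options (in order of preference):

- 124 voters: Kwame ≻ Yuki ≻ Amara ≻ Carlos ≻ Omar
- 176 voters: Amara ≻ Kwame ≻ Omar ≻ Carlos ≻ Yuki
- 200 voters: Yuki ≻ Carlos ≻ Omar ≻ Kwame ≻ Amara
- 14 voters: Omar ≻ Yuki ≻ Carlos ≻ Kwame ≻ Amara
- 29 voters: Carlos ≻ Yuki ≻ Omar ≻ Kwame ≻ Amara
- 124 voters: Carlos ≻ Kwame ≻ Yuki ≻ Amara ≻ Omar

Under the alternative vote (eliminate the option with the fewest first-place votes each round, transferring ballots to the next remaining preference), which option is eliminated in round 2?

Kwame

Round 1: Kwame 124, Omar 14, Carlos 153, Amara 176, Yuki 200. Eliminate Omar.
Round 2: Kwame 124, Carlos 153, Amara 176, Yuki 214. Eliminate Kwame.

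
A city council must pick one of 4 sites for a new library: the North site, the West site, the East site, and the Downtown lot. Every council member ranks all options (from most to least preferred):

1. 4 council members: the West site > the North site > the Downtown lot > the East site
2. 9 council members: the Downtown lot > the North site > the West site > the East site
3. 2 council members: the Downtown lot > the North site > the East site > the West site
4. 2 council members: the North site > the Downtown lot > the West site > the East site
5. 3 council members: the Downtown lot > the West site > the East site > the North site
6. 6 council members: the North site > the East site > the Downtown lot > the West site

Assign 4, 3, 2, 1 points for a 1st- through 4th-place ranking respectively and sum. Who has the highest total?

the Downtown lot

the North site: 4·3 + 9·3 + 2·3 + 2·4 + 3·1 + 6·4 = 80
the West site: 4·4 + 9·2 + 2·1 + 2·2 + 3·3 + 6·1 = 55
the East site: 4·1 + 9·1 + 2·2 + 2·1 + 3·2 + 6·3 = 43
the Downtown lot: 4·2 + 9·4 + 2·4 + 2·3 + 3·4 + 6·2 = 82
the Downtown lot has the highest Borda score (82).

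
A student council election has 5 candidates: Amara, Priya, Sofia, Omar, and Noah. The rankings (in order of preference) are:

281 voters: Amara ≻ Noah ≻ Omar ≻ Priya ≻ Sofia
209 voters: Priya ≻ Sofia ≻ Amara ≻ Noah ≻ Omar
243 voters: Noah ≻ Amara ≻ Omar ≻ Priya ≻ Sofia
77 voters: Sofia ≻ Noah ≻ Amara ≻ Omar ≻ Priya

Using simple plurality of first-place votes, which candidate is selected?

Amara

First-place votes: Amara 281, Priya 209, Sofia 77, Omar 0, Noah 243.
Amara has the most first-place votes.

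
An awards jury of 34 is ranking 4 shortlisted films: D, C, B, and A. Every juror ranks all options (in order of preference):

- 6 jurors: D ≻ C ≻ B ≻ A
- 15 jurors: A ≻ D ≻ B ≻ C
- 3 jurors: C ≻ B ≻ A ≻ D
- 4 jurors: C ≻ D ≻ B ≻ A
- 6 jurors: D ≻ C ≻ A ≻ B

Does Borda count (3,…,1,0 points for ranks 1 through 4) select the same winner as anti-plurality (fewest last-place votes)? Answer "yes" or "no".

Borda — scores: D 74, C 45, B 31, A 54. Winner: D.
Anti-plurality — last-place votes: D 3, C 15, B 6, A 10. Winner: D.
The two methods agree.

yes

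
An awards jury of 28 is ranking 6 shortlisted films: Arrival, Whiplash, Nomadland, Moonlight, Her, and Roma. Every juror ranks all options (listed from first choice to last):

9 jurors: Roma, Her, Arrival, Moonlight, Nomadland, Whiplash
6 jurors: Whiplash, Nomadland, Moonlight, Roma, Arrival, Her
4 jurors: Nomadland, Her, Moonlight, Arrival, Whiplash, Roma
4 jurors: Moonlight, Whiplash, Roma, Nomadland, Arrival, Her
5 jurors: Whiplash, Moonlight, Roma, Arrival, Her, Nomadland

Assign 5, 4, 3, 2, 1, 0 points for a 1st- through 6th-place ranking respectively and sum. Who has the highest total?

Arrival: 9·3 + 6·1 + 4·2 + 4·1 + 5·2 = 55
Whiplash: 9·0 + 6·5 + 4·1 + 4·4 + 5·5 = 75
Nomadland: 9·1 + 6·4 + 4·5 + 4·2 + 5·0 = 61
Moonlight: 9·2 + 6·3 + 4·3 + 4·5 + 5·4 = 88
Her: 9·4 + 6·0 + 4·4 + 4·0 + 5·1 = 57
Roma: 9·5 + 6·2 + 4·0 + 4·3 + 5·3 = 84
Moonlight has the highest Borda score (88).

Moonlight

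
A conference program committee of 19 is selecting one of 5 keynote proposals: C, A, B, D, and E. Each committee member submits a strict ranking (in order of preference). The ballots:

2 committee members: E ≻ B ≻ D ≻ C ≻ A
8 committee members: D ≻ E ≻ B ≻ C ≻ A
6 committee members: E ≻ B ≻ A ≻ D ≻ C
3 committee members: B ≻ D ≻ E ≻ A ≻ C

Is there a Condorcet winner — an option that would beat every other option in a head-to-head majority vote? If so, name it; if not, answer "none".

none

Checking pairwise contests:
B beats C 19–0.
C beats A 10–9.
E beats B 16–3.
B beats D 11–8.
D beats E 11–8.
Every option loses at least one head-to-head, so there is no Condorcet winner.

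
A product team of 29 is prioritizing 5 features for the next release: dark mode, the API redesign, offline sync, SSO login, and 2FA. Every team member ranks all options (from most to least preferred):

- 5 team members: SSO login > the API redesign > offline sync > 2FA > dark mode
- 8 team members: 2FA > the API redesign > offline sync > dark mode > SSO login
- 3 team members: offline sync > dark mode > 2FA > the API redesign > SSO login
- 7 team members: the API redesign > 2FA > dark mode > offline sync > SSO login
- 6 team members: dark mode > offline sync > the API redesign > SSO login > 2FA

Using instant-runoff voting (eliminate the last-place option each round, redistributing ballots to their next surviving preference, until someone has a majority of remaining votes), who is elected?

Round 1: dark mode 6, the API redesign 7, offline sync 3, SSO login 5, 2FA 8. Eliminate offline sync.
Round 2: dark mode 9, the API redesign 7, SSO login 5, 2FA 8. Eliminate SSO login.
Round 3: dark mode 9, the API redesign 12, 2FA 8. Eliminate 2FA.
Round 4: dark mode 9, the API redesign 20. The API redesign has a majority.

the API redesign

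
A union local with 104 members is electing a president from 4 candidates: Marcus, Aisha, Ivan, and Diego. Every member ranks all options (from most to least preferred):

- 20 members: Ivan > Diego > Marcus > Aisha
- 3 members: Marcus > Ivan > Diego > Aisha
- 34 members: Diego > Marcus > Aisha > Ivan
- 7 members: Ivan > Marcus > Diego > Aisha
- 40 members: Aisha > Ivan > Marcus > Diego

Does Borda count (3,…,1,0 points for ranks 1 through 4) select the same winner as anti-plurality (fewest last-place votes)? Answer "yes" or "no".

Borda — scores: Marcus 151, Aisha 154, Ivan 167, Diego 152. Winner: Ivan.
Anti-plurality — last-place votes: Marcus 0, Aisha 30, Ivan 34, Diego 40. Winner: Marcus.
The two methods disagree.

no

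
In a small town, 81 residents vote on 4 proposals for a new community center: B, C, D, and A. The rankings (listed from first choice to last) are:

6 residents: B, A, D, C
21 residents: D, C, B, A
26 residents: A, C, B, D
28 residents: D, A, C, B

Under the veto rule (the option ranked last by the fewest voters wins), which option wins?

Last-place votes: B 28, C 6, D 26, A 21.
C is ranked last by the fewest voters, so C wins.

C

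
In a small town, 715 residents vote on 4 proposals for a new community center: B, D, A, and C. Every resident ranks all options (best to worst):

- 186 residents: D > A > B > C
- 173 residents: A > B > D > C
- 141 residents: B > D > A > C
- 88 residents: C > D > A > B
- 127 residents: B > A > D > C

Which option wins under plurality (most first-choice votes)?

First-place votes: B 268, D 186, A 173, C 88.
B has the most first-place votes.

B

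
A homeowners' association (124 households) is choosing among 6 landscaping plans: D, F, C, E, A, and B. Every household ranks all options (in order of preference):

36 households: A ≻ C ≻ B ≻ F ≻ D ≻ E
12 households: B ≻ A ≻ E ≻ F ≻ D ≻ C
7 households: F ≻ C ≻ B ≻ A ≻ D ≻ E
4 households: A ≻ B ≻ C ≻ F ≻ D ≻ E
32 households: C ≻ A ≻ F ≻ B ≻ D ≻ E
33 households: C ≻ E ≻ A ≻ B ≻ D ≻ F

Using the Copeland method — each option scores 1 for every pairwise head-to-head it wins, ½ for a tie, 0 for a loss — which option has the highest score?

D: beats E; loses to F, C, A, and B → score 1.
F: beats D and E; loses to C, A, and B → score 2.
C: beats D, F, E, A, and B → score 5.
E: loses to D, F, C, A, and B → score 0.
A: beats D, F, E, and B; loses to C → score 4.
B: beats D, F, and E; loses to C and A → score 3.
C has the best pairwise record.

C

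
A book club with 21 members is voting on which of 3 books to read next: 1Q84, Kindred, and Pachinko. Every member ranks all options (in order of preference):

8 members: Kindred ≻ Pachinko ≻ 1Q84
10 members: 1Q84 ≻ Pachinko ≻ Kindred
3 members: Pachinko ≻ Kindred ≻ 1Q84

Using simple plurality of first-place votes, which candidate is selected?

1Q84

First-place votes: 1Q84 10, Kindred 8, Pachinko 3.
1Q84 has the most first-place votes.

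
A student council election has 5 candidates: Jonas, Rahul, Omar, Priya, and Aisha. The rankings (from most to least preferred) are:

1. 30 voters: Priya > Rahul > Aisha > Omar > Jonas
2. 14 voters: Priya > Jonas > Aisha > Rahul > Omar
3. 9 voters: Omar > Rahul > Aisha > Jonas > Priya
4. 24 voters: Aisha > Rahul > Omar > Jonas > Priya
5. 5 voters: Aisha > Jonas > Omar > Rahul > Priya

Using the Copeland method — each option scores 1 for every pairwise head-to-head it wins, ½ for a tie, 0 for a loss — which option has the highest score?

Priya

Jonas: loses to Rahul, Omar, Priya, and Aisha → score 0.
Rahul: beats Jonas and Omar; loses to Priya and Aisha → score 2.
Omar: beats Jonas; loses to Rahul, Priya, and Aisha → score 1.
Priya: beats Jonas, Rahul, Omar, and Aisha → score 4.
Aisha: beats Jonas, Rahul, and Omar; loses to Priya → score 3.
Priya has the best pairwise record.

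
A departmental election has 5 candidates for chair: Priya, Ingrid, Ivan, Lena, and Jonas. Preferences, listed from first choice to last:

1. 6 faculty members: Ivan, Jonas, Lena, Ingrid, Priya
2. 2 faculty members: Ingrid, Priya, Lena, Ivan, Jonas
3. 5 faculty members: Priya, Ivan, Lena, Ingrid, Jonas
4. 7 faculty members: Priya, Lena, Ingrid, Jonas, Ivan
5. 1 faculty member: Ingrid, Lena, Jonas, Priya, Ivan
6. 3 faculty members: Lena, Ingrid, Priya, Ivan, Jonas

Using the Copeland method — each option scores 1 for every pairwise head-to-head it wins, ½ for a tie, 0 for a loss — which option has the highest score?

Priya

Priya: beats Ivan, Lena, and Jonas; ties Ingrid → score 3.5.
Ingrid: beats Ivan and Jonas; ties Priya; loses to Lena → score 2.5.
Ivan: beats Jonas; loses to Priya, Ingrid, and Lena → score 1.
Lena: beats Ingrid, Ivan, and Jonas; loses to Priya → score 3.
Jonas: loses to Priya, Ingrid, Ivan, and Lena → score 0.
Priya has the best pairwise record.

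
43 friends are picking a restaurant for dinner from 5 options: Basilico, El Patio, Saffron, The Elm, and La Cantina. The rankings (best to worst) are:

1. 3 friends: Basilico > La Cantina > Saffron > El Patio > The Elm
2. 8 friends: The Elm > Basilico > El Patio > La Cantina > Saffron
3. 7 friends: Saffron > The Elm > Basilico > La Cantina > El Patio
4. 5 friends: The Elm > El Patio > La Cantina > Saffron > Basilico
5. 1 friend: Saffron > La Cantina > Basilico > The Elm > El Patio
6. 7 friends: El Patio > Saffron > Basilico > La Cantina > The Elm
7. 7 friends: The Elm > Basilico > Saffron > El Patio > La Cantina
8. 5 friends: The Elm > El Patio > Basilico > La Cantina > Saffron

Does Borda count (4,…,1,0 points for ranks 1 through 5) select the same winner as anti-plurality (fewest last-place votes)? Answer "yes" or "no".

no

Borda — scores: Basilico 97, El Patio 84, Saffron 78, The Elm 122, La Cantina 49. Winner: The Elm.
Anti-plurality — last-place votes: Basilico 5, El Patio 8, Saffron 13, The Elm 10, La Cantina 7. Winner: Basilico.
The two methods disagree.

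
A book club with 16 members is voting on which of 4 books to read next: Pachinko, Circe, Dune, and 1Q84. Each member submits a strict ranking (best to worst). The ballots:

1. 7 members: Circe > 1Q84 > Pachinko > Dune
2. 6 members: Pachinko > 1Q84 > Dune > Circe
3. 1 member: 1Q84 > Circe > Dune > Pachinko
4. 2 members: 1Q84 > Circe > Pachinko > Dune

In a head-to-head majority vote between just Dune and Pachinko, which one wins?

Pachinko

Voters preferring Dune to Pachinko: 1; preferring Pachinko to Dune: 15.
Pachinko wins the head-to-head.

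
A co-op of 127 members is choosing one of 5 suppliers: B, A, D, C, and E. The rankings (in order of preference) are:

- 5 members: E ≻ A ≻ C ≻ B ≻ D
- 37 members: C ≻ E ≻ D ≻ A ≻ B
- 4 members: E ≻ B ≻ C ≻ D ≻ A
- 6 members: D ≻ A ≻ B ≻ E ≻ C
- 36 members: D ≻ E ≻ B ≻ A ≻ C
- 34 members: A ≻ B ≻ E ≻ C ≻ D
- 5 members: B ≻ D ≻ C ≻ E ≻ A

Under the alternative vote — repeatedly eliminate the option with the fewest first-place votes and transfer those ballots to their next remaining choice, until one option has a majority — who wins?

C

Round 1: B 5, A 34, D 42, C 37, E 9. Eliminate B.
Round 2: A 34, D 47, C 37, E 9. Eliminate E.
Round 3: A 39, D 47, C 41. Eliminate A.
Round 4: D 47, C 80. C has a majority.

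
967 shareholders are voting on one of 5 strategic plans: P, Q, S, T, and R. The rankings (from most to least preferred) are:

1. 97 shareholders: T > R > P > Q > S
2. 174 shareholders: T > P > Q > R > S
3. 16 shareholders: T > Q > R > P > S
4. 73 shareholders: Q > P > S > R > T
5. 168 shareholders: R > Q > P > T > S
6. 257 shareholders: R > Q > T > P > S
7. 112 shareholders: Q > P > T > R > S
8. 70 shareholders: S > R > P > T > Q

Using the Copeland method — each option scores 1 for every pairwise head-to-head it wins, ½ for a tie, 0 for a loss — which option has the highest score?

R

P: beats S; loses to Q, T, and R → score 1.
Q: beats P, S, and T; loses to R → score 3.
S: loses to P, Q, T, and R → score 0.
T: beats P and S; loses to Q and R → score 2.
R: beats P, Q, S, and T → score 4.
R has the best pairwise record.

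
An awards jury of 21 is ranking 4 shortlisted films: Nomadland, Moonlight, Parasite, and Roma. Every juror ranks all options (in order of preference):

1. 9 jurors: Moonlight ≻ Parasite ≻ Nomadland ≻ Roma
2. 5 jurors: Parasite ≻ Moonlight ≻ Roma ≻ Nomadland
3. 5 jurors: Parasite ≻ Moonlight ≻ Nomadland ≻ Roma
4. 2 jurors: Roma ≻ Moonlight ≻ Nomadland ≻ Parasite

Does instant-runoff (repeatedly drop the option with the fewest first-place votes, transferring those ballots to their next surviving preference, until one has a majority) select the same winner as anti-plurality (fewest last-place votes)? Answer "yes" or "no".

Instant-runoff — R1 Nomadland 0, Moonlight 9, Parasite 10, Roma 2 (Nomadland out); R2 Moonlight 9, Parasite 10, Roma 2 (Roma out); R3 Moonlight 11, Parasite 10 (Moonlight winner). Winner: Moonlight.
Anti-plurality — last-place votes: Nomadland 5, Moonlight 0, Parasite 2, Roma 14. Winner: Moonlight.
The two methods agree.

yes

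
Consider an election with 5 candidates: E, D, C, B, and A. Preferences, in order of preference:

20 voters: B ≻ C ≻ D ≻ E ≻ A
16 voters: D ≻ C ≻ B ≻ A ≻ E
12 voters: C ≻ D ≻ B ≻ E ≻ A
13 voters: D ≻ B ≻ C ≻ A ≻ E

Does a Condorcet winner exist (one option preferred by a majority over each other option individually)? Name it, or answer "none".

Checking pairwise contests:
D beats E 61–0.
C beats D 32–29.
B beats C 33–28.
D beats B 41–20.
E beats A 32–29.
Every option loses at least one head-to-head, so there is no Condorcet winner.

none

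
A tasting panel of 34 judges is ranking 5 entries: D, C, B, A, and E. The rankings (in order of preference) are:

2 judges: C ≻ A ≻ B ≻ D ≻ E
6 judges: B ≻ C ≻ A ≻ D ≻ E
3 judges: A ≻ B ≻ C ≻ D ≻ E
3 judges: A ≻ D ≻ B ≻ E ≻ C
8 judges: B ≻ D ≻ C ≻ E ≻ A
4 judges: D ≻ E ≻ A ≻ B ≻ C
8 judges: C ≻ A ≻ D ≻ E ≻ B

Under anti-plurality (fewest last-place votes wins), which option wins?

Last-place votes: D 0, C 7, B 8, A 8, E 11.
D is ranked last by the fewest voters, so D wins.

D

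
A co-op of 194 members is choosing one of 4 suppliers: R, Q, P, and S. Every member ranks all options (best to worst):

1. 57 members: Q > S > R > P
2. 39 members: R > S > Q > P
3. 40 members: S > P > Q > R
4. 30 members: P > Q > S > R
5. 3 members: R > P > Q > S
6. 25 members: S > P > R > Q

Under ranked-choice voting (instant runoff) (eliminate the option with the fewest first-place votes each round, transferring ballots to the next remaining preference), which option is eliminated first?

Round 1: R 42, Q 57, P 30, S 65. Eliminate P.

P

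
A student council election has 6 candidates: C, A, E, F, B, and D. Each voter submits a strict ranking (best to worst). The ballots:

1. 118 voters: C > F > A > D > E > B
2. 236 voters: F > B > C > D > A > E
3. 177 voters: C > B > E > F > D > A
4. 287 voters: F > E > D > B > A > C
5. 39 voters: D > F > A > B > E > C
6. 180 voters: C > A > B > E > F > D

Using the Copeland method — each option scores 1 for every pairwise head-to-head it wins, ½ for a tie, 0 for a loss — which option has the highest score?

C: beats A, E, and D; loses to F and B → score 3.
A: beats E; loses to C, F, B, and D → score 1.
E: beats D; loses to C, A, F, and B → score 1.
F: beats C, A, E, B, and D → score 5.
B: beats C, A, E, and D; loses to F → score 4.
D: beats A; loses to C, E, F, and B → score 1.
F has the best pairwise record.

F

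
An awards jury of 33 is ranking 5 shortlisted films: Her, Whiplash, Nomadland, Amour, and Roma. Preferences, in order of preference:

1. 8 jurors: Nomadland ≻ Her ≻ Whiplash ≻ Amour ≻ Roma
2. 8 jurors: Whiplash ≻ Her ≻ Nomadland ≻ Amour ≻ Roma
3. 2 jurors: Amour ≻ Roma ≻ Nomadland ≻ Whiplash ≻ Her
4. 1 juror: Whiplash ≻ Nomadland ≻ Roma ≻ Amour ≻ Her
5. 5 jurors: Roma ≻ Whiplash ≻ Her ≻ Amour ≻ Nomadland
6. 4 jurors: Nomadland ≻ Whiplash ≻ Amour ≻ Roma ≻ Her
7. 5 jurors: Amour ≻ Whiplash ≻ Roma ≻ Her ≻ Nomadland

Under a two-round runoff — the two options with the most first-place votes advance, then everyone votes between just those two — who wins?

Round 1 first-place votes: Her 0, Whiplash 9, Nomadland 12, Amour 7, Roma 5.
Nomadland and Whiplash advance.
Runoff: Nomadland is preferred to Whiplash by 14 voters; Whiplash by 19.
Whiplash wins the runoff.

Whiplash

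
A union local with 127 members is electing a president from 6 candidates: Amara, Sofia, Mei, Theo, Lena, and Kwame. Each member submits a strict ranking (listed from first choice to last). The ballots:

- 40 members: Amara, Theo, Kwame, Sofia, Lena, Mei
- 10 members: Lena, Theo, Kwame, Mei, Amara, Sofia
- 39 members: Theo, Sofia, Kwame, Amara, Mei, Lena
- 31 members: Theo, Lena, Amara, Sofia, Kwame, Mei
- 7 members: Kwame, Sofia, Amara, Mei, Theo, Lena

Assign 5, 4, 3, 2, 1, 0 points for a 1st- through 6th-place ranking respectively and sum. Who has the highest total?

Amara: 40·5 + 10·1 + 39·2 + 31·3 + 7·3 = 402
Sofia: 40·2 + 10·0 + 39·4 + 31·2 + 7·4 = 326
Mei: 40·0 + 10·2 + 39·1 + 31·0 + 7·2 = 73
Theo: 40·4 + 10·4 + 39·5 + 31·5 + 7·1 = 557
Lena: 40·1 + 10·5 + 39·0 + 31·4 + 7·0 = 214
Kwame: 40·3 + 10·3 + 39·3 + 31·1 + 7·5 = 333
Theo has the highest Borda score (557).

Theo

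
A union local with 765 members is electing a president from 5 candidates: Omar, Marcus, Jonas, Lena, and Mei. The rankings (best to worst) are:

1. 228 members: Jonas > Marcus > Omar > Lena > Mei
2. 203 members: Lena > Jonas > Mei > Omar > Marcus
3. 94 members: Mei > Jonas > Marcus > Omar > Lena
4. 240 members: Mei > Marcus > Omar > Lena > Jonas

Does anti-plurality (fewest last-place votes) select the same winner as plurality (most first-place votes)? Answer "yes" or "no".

Anti-plurality — last-place votes: Omar 0, Marcus 203, Jonas 240, Lena 94, Mei 228. Winner: Omar.
Plurality — first-place votes: Omar 0, Marcus 0, Jonas 228, Lena 203, Mei 334. Winner: Mei.
The two methods disagree.

no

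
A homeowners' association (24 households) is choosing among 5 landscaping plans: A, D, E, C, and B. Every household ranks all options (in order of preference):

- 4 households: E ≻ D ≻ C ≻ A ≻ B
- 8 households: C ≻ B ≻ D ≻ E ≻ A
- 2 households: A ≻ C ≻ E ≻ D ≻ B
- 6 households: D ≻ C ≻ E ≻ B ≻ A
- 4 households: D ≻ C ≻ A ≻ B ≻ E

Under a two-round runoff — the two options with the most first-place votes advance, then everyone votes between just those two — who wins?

Round 1 first-place votes: A 2, D 10, E 4, C 8, B 0.
D and C advance.
Runoff: D is preferred to C by 14 voters; C by 10.
D wins the runoff.

D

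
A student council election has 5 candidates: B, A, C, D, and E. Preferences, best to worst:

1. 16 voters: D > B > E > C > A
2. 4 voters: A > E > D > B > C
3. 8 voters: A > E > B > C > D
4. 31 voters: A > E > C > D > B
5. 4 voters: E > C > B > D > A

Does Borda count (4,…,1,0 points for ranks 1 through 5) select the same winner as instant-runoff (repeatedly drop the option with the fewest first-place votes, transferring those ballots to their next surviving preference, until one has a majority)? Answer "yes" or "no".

no

Borda — scores: B 76, A 172, C 98, D 107, E 177. Winner: E.
Instant-runoff — R1 B 0, A 43, C 0, D 16, E 4 (A winner). Winner: A.
The two methods disagree.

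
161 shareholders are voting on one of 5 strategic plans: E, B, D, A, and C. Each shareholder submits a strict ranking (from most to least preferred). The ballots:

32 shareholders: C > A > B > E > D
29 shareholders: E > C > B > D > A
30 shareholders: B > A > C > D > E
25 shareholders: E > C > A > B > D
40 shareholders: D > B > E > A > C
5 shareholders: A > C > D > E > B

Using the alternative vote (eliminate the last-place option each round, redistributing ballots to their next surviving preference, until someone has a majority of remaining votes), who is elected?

E

Round 1: E 54, B 30, D 40, A 5, C 32. Eliminate A.
Round 2: E 54, B 30, D 40, C 37. Eliminate B.
Round 3: E 54, D 40, C 67. Eliminate D.
Round 4: E 94, C 67. E has a majority.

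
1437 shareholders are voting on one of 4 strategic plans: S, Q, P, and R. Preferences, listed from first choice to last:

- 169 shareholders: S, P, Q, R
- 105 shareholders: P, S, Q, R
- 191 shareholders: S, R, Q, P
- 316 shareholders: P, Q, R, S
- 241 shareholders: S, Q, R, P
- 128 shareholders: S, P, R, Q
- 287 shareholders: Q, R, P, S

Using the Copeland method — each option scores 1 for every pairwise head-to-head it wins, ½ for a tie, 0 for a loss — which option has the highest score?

S: beats Q, P, and R → score 3.
Q: beats P and R; loses to S → score 2.
P: loses to S, Q, and R → score 0.
R: beats P; loses to S and Q → score 1.
S has the best pairwise record.

S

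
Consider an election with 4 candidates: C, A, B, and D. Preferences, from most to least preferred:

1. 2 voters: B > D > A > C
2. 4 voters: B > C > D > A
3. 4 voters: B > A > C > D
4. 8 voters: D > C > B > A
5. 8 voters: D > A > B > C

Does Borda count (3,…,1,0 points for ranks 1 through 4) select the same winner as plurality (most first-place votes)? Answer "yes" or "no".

Borda — scores: C 28, A 26, B 46, D 56. Winner: D.
Plurality — first-place votes: C 0, A 0, B 10, D 16. Winner: D.
The two methods agree.

yes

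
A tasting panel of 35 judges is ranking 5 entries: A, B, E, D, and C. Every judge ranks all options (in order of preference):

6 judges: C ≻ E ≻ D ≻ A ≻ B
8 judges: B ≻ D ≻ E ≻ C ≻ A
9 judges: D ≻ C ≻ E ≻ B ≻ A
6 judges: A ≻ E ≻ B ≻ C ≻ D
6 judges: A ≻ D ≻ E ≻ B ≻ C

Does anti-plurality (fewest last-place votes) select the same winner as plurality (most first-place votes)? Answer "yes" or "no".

Anti-plurality — last-place votes: A 17, B 6, E 0, D 6, C 6. Winner: E.
Plurality — first-place votes: A 12, B 8, E 0, D 9, C 6. Winner: A.
The two methods disagree.

no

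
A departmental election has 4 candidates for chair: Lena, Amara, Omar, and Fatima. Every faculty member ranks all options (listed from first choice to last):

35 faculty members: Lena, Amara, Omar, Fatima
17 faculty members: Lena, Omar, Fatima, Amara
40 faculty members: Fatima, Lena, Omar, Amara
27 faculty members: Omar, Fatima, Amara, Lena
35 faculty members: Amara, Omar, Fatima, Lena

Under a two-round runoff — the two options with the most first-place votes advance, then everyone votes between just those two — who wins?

Round 1 first-place votes: Lena 52, Amara 35, Omar 27, Fatima 40.
Lena and Fatima advance.
Runoff: Lena is preferred to Fatima by 52 voters; Fatima by 102.
Fatima wins the runoff.

Fatima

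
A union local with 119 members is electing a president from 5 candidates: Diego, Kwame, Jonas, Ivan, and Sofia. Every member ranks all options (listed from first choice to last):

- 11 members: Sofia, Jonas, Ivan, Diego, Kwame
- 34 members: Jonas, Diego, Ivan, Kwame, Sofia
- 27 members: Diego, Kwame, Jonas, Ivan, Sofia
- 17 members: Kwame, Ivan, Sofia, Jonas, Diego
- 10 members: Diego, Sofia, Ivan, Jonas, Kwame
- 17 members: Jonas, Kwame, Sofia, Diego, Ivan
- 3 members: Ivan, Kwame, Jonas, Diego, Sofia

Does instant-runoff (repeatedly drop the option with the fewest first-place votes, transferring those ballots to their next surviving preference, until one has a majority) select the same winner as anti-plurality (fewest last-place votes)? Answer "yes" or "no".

Instant-runoff — R1 Diego 37, Kwame 17, Jonas 51, Ivan 3, Sofia 11 (Ivan out); R2 Diego 37, Kwame 20, Jonas 51, Sofia 11 (Sofia out); R3 Diego 37, Kwame 20, Jonas 62 (Jonas winner). Winner: Jonas.
Anti-plurality — last-place votes: Diego 17, Kwame 21, Jonas 0, Ivan 17, Sofia 64. Winner: Jonas.
The two methods agree.

yes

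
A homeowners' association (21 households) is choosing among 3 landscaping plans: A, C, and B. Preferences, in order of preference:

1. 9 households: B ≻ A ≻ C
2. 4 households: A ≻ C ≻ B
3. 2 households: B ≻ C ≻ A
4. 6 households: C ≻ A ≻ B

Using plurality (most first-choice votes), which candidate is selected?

B

First-place votes: A 4, C 6, B 11.
B has the most first-place votes.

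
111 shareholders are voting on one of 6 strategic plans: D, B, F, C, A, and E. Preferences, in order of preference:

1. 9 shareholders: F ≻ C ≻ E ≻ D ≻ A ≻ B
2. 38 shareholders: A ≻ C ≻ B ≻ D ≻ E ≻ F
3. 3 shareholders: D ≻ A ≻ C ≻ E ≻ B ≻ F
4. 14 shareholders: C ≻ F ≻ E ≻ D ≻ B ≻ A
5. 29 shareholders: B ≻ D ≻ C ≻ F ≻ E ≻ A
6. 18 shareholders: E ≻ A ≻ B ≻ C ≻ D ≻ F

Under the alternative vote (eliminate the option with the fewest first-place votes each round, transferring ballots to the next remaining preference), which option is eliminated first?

D

Round 1: D 3, B 29, F 9, C 14, A 38, E 18. Eliminate D.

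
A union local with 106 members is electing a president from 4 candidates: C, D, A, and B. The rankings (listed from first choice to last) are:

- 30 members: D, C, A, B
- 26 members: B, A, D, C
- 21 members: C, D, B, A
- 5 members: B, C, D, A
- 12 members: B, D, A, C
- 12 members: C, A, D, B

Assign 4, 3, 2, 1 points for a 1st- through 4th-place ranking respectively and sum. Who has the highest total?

C: 30·3 + 26·1 + 21·4 + 5·3 + 12·1 + 12·4 = 275
D: 30·4 + 26·2 + 21·3 + 5·2 + 12·3 + 12·2 = 305
A: 30·2 + 26·3 + 21·1 + 5·1 + 12·2 + 12·3 = 224
B: 30·1 + 26·4 + 21·2 + 5·4 + 12·4 + 12·1 = 256
D has the highest Borda score (305).

D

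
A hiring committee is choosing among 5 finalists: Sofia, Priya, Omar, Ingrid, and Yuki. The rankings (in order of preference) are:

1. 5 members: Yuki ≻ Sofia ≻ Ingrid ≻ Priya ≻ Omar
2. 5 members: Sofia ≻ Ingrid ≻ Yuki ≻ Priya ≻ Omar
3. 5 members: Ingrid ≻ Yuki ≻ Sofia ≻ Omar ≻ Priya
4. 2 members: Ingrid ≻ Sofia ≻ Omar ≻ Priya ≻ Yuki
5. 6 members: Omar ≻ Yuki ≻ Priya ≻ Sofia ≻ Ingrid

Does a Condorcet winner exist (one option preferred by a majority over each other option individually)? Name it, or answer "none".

none

Checking pairwise contests:
Yuki beats Sofia 16–7.
Sofia beats Priya 17–6.
Sofia beats Omar 17–6.
Sofia beats Ingrid 16–7.
Ingrid beats Yuki 12–11.
Every option loses at least one head-to-head, so there is no Condorcet winner.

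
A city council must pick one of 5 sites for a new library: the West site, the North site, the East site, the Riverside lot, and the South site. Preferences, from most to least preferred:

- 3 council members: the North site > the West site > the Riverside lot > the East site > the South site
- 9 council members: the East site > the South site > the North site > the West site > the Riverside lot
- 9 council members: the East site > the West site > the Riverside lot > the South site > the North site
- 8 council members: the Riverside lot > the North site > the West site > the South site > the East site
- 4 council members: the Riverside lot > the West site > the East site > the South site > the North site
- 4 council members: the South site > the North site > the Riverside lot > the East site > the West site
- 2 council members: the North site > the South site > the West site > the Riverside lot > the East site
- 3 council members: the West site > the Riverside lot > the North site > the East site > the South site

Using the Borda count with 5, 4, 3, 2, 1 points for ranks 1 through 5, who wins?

the Riverside lot

the West site: 3·4 + 9·2 + 9·4 + 8·3 + 4·4 + 4·1 + 2·3 + 3·5 = 131
the North site: 3·5 + 9·3 + 9·1 + 8·4 + 4·1 + 4·4 + 2·5 + 3·3 = 122
the East site: 3·2 + 9·5 + 9·5 + 8·1 + 4·3 + 4·2 + 2·1 + 3·2 = 132
the Riverside lot: 3·3 + 9·1 + 9·3 + 8·5 + 4·5 + 4·3 + 2·2 + 3·4 = 133
the South site: 3·1 + 9·4 + 9·2 + 8·2 + 4·2 + 4·5 + 2·4 + 3·1 = 112
the Riverside lot has the highest Borda score (133).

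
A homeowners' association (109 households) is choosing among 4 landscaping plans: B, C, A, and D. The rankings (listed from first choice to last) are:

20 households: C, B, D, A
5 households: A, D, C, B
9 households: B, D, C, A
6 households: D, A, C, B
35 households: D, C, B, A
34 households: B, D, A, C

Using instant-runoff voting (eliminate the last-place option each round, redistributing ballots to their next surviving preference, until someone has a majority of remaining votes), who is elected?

B

Round 1: B 43, C 20, A 5, D 41. Eliminate A.
Round 2: B 43, C 20, D 46. Eliminate C.
Round 3: B 63, D 46. B has a majority.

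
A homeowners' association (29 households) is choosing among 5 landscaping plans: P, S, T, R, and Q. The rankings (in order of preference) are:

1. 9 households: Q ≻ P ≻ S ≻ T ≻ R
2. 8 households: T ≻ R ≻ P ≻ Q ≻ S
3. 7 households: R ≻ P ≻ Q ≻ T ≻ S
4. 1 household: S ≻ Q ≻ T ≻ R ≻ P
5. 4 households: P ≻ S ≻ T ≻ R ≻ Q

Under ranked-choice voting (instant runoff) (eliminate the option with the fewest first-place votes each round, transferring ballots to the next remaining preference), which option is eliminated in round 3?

R

Round 1: P 4, S 1, T 8, R 7, Q 9. Eliminate S.
Round 2: P 4, T 8, R 7, Q 10. Eliminate P.
Round 3: T 12, R 7, Q 10. Eliminate R.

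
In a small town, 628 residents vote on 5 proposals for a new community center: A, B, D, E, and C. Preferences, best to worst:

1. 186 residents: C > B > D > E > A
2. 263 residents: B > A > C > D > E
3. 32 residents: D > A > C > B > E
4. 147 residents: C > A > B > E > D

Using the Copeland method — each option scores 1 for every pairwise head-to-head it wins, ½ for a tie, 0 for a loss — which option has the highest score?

A: beats D and E; loses to B and C → score 2.
B: beats A, D, and E; loses to C → score 3.
D: beats E; loses to A, B, and C → score 1.
E: loses to A, B, D, and C → score 0.
C: beats A, B, D, and E → score 4.
C has the best pairwise record.

C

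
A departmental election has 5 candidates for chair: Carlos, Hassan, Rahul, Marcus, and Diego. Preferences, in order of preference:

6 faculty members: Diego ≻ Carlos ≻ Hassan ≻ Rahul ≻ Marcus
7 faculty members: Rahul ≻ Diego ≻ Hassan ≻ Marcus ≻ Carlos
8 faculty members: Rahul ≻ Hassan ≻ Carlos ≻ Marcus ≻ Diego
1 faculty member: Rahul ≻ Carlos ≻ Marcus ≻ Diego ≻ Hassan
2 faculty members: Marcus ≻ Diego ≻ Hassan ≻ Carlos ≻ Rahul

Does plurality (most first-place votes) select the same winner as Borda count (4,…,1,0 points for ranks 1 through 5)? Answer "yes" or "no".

Plurality — first-place votes: Carlos 0, Hassan 0, Rahul 16, Marcus 2, Diego 6. Winner: Rahul.
Borda — scores: Carlos 39, Hassan 54, Rahul 70, Marcus 25, Diego 52. Winner: Rahul.
The two methods agree.

yes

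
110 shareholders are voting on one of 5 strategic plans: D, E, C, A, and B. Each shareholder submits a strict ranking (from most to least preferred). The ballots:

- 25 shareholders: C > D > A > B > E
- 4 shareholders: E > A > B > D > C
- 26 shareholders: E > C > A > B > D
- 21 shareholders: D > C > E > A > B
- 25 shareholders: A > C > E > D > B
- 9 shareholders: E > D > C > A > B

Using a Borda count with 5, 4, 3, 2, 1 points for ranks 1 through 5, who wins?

D: 25·4 + 4·2 + 26·1 + 21·5 + 25·2 + 9·4 = 325
E: 25·1 + 4·5 + 26·5 + 21·3 + 25·3 + 9·5 = 358
C: 25·5 + 4·1 + 26·4 + 21·4 + 25·4 + 9·3 = 444
A: 25·3 + 4·4 + 26·3 + 21·2 + 25·5 + 9·2 = 354
B: 25·2 + 4·3 + 26·2 + 21·1 + 25·1 + 9·1 = 169
C has the highest Borda score (444).

C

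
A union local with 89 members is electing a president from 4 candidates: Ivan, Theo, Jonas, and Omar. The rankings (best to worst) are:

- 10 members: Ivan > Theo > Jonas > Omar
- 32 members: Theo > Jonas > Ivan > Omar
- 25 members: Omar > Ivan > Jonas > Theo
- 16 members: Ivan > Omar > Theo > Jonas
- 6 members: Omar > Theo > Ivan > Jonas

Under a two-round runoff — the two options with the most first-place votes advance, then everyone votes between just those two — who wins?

Omar

Round 1 first-place votes: Ivan 26, Theo 32, Jonas 0, Omar 31.
Theo and Omar advance.
Runoff: Theo is preferred to Omar by 42 voters; Omar by 47.
Omar wins the runoff.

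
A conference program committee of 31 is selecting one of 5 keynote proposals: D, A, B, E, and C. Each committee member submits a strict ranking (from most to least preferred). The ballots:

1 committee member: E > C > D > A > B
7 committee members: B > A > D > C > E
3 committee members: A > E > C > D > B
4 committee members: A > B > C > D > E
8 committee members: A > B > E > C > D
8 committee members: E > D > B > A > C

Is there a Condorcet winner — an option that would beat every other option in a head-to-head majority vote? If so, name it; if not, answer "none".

A vs D: 22–9 for A.
A vs B: 16–15 for A.
A vs E: 22–9 for A.
A vs C: 30–1 for A.
A beats every other option head-to-head.

A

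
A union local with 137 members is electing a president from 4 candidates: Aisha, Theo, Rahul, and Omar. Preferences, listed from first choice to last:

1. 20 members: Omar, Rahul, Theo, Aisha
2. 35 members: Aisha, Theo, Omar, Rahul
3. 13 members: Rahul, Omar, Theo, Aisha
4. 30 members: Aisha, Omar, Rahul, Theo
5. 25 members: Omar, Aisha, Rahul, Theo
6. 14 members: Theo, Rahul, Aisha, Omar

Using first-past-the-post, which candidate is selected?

Aisha

First-place votes: Aisha 65, Theo 14, Rahul 13, Omar 45.
Aisha has the most first-place votes.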